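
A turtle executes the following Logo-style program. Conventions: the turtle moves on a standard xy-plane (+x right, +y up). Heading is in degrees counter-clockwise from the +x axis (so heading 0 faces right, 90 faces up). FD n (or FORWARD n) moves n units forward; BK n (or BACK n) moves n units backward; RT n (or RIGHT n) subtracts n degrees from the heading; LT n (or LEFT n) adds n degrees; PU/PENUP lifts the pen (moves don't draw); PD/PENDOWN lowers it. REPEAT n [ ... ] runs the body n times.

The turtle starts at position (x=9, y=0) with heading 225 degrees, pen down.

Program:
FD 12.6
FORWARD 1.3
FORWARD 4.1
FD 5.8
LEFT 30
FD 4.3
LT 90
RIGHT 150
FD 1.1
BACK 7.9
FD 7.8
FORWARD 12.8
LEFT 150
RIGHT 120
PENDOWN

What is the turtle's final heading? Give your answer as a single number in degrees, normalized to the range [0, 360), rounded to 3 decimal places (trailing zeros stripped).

Executing turtle program step by step:
Start: pos=(9,0), heading=225, pen down
FD 12.6: (9,0) -> (0.09,-8.91) [heading=225, draw]
FD 1.3: (0.09,-8.91) -> (-0.829,-9.829) [heading=225, draw]
FD 4.1: (-0.829,-9.829) -> (-3.728,-12.728) [heading=225, draw]
FD 5.8: (-3.728,-12.728) -> (-7.829,-16.829) [heading=225, draw]
LT 30: heading 225 -> 255
FD 4.3: (-7.829,-16.829) -> (-8.942,-20.983) [heading=255, draw]
LT 90: heading 255 -> 345
RT 150: heading 345 -> 195
FD 1.1: (-8.942,-20.983) -> (-10.005,-21.267) [heading=195, draw]
BK 7.9: (-10.005,-21.267) -> (-2.374,-19.223) [heading=195, draw]
FD 7.8: (-2.374,-19.223) -> (-9.908,-21.241) [heading=195, draw]
FD 12.8: (-9.908,-21.241) -> (-22.272,-24.554) [heading=195, draw]
LT 150: heading 195 -> 345
RT 120: heading 345 -> 225
PD: pen down
Final: pos=(-22.272,-24.554), heading=225, 9 segment(s) drawn

Answer: 225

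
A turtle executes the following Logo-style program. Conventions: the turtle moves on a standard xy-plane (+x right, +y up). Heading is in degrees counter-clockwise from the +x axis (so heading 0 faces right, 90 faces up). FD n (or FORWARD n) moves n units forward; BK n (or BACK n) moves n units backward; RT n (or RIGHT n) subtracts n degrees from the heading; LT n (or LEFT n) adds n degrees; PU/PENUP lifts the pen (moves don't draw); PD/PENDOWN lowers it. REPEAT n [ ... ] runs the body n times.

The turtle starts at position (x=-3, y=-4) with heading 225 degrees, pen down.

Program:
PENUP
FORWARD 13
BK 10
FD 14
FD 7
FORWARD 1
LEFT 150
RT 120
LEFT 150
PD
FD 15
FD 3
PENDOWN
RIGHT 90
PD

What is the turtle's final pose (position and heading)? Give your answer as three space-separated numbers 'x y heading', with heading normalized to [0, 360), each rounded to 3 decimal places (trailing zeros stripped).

Answer: -7.95 -8.95 315

Derivation:
Executing turtle program step by step:
Start: pos=(-3,-4), heading=225, pen down
PU: pen up
FD 13: (-3,-4) -> (-12.192,-13.192) [heading=225, move]
BK 10: (-12.192,-13.192) -> (-5.121,-6.121) [heading=225, move]
FD 14: (-5.121,-6.121) -> (-15.021,-16.021) [heading=225, move]
FD 7: (-15.021,-16.021) -> (-19.971,-20.971) [heading=225, move]
FD 1: (-19.971,-20.971) -> (-20.678,-21.678) [heading=225, move]
LT 150: heading 225 -> 15
RT 120: heading 15 -> 255
LT 150: heading 255 -> 45
PD: pen down
FD 15: (-20.678,-21.678) -> (-10.071,-11.071) [heading=45, draw]
FD 3: (-10.071,-11.071) -> (-7.95,-8.95) [heading=45, draw]
PD: pen down
RT 90: heading 45 -> 315
PD: pen down
Final: pos=(-7.95,-8.95), heading=315, 2 segment(s) drawn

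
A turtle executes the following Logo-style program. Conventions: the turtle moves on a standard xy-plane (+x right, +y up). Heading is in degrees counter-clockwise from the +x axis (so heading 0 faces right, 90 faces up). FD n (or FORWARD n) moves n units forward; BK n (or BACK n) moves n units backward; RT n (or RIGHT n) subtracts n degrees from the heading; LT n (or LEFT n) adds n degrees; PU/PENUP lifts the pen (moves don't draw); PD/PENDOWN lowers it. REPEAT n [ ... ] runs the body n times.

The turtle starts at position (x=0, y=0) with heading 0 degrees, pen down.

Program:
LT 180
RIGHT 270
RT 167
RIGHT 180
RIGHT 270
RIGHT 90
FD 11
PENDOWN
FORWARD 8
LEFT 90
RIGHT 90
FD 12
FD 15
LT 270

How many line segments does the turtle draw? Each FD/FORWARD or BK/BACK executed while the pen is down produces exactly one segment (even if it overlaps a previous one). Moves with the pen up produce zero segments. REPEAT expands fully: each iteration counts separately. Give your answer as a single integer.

Answer: 4

Derivation:
Executing turtle program step by step:
Start: pos=(0,0), heading=0, pen down
LT 180: heading 0 -> 180
RT 270: heading 180 -> 270
RT 167: heading 270 -> 103
RT 180: heading 103 -> 283
RT 270: heading 283 -> 13
RT 90: heading 13 -> 283
FD 11: (0,0) -> (2.474,-10.718) [heading=283, draw]
PD: pen down
FD 8: (2.474,-10.718) -> (4.274,-18.513) [heading=283, draw]
LT 90: heading 283 -> 13
RT 90: heading 13 -> 283
FD 12: (4.274,-18.513) -> (6.973,-30.205) [heading=283, draw]
FD 15: (6.973,-30.205) -> (10.348,-44.821) [heading=283, draw]
LT 270: heading 283 -> 193
Final: pos=(10.348,-44.821), heading=193, 4 segment(s) drawn
Segments drawn: 4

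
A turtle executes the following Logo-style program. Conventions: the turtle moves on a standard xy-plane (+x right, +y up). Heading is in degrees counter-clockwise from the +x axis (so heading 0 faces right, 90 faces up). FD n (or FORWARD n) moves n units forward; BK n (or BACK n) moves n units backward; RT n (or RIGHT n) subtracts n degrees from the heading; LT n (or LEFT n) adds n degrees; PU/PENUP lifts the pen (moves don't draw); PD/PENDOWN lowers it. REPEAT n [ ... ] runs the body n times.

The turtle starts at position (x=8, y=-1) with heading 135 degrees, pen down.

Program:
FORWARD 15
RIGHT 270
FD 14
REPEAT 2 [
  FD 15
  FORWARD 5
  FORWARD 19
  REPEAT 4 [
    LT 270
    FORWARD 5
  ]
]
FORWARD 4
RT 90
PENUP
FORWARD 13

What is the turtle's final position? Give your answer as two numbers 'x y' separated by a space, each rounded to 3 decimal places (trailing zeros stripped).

Executing turtle program step by step:
Start: pos=(8,-1), heading=135, pen down
FD 15: (8,-1) -> (-2.607,9.607) [heading=135, draw]
RT 270: heading 135 -> 225
FD 14: (-2.607,9.607) -> (-12.506,-0.293) [heading=225, draw]
REPEAT 2 [
  -- iteration 1/2 --
  FD 15: (-12.506,-0.293) -> (-23.113,-10.899) [heading=225, draw]
  FD 5: (-23.113,-10.899) -> (-26.648,-14.435) [heading=225, draw]
  FD 19: (-26.648,-14.435) -> (-40.083,-27.87) [heading=225, draw]
  REPEAT 4 [
    -- iteration 1/4 --
    LT 270: heading 225 -> 135
    FD 5: (-40.083,-27.87) -> (-43.619,-24.335) [heading=135, draw]
    -- iteration 2/4 --
    LT 270: heading 135 -> 45
    FD 5: (-43.619,-24.335) -> (-40.083,-20.799) [heading=45, draw]
    -- iteration 3/4 --
    LT 270: heading 45 -> 315
    FD 5: (-40.083,-20.799) -> (-36.548,-24.335) [heading=315, draw]
    -- iteration 4/4 --
    LT 270: heading 315 -> 225
    FD 5: (-36.548,-24.335) -> (-40.083,-27.87) [heading=225, draw]
  ]
  -- iteration 2/2 --
  FD 15: (-40.083,-27.87) -> (-50.69,-38.477) [heading=225, draw]
  FD 5: (-50.69,-38.477) -> (-54.225,-42.012) [heading=225, draw]
  FD 19: (-54.225,-42.012) -> (-67.66,-55.447) [heading=225, draw]
  REPEAT 4 [
    -- iteration 1/4 --
    LT 270: heading 225 -> 135
    FD 5: (-67.66,-55.447) -> (-71.196,-51.912) [heading=135, draw]
    -- iteration 2/4 --
    LT 270: heading 135 -> 45
    FD 5: (-71.196,-51.912) -> (-67.66,-48.376) [heading=45, draw]
    -- iteration 3/4 --
    LT 270: heading 45 -> 315
    FD 5: (-67.66,-48.376) -> (-64.125,-51.912) [heading=315, draw]
    -- iteration 4/4 --
    LT 270: heading 315 -> 225
    FD 5: (-64.125,-51.912) -> (-67.66,-55.447) [heading=225, draw]
  ]
]
FD 4: (-67.66,-55.447) -> (-70.489,-58.276) [heading=225, draw]
RT 90: heading 225 -> 135
PU: pen up
FD 13: (-70.489,-58.276) -> (-79.681,-49.083) [heading=135, move]
Final: pos=(-79.681,-49.083), heading=135, 17 segment(s) drawn

Answer: -79.681 -49.083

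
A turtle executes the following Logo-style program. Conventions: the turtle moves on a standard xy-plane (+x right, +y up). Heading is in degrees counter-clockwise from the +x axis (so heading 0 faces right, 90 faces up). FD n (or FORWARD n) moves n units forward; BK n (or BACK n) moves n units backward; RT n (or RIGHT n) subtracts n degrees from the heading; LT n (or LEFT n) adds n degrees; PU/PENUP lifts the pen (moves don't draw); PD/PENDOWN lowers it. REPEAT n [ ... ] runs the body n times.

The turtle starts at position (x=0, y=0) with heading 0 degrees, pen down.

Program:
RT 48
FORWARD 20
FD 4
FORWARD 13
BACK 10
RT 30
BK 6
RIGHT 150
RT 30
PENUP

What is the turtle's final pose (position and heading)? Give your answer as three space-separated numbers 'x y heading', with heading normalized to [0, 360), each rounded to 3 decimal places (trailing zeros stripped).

Executing turtle program step by step:
Start: pos=(0,0), heading=0, pen down
RT 48: heading 0 -> 312
FD 20: (0,0) -> (13.383,-14.863) [heading=312, draw]
FD 4: (13.383,-14.863) -> (16.059,-17.835) [heading=312, draw]
FD 13: (16.059,-17.835) -> (24.758,-27.496) [heading=312, draw]
BK 10: (24.758,-27.496) -> (18.067,-20.065) [heading=312, draw]
RT 30: heading 312 -> 282
BK 6: (18.067,-20.065) -> (16.819,-14.196) [heading=282, draw]
RT 150: heading 282 -> 132
RT 30: heading 132 -> 102
PU: pen up
Final: pos=(16.819,-14.196), heading=102, 5 segment(s) drawn

Answer: 16.819 -14.196 102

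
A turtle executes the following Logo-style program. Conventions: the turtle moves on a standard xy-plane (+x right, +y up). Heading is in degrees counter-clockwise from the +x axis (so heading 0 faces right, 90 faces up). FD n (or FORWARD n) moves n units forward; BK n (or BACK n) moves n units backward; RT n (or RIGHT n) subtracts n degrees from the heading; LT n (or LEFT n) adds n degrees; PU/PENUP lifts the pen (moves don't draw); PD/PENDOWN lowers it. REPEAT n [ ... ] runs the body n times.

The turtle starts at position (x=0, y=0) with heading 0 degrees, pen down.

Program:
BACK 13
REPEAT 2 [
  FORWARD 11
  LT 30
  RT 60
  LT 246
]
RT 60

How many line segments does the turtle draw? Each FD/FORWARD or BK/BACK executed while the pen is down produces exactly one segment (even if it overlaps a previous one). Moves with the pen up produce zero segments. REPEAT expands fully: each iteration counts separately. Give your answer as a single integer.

Executing turtle program step by step:
Start: pos=(0,0), heading=0, pen down
BK 13: (0,0) -> (-13,0) [heading=0, draw]
REPEAT 2 [
  -- iteration 1/2 --
  FD 11: (-13,0) -> (-2,0) [heading=0, draw]
  LT 30: heading 0 -> 30
  RT 60: heading 30 -> 330
  LT 246: heading 330 -> 216
  -- iteration 2/2 --
  FD 11: (-2,0) -> (-10.899,-6.466) [heading=216, draw]
  LT 30: heading 216 -> 246
  RT 60: heading 246 -> 186
  LT 246: heading 186 -> 72
]
RT 60: heading 72 -> 12
Final: pos=(-10.899,-6.466), heading=12, 3 segment(s) drawn
Segments drawn: 3

Answer: 3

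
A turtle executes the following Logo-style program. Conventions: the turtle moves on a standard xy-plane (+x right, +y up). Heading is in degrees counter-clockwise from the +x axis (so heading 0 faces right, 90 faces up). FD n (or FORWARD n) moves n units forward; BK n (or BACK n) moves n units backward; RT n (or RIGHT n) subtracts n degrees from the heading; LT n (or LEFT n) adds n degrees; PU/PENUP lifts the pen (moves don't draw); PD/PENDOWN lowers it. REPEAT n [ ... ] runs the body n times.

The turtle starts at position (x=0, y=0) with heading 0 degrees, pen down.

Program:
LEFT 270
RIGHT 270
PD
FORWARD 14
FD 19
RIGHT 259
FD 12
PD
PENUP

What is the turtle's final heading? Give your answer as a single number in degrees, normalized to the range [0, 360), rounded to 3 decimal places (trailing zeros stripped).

Answer: 101

Derivation:
Executing turtle program step by step:
Start: pos=(0,0), heading=0, pen down
LT 270: heading 0 -> 270
RT 270: heading 270 -> 0
PD: pen down
FD 14: (0,0) -> (14,0) [heading=0, draw]
FD 19: (14,0) -> (33,0) [heading=0, draw]
RT 259: heading 0 -> 101
FD 12: (33,0) -> (30.71,11.78) [heading=101, draw]
PD: pen down
PU: pen up
Final: pos=(30.71,11.78), heading=101, 3 segment(s) drawn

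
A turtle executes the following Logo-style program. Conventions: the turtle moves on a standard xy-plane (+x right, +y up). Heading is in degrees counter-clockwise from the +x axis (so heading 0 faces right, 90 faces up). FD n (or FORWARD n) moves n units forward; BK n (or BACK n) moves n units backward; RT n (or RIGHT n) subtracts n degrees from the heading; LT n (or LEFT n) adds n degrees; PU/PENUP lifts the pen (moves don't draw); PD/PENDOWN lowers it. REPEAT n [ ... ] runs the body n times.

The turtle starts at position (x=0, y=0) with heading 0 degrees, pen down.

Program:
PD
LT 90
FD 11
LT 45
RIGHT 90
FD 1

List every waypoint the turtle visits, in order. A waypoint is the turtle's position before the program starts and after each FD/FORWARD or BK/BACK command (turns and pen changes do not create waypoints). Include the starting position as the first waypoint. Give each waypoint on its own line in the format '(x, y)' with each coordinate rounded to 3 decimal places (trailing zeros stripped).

Answer: (0, 0)
(0, 11)
(0.707, 11.707)

Derivation:
Executing turtle program step by step:
Start: pos=(0,0), heading=0, pen down
PD: pen down
LT 90: heading 0 -> 90
FD 11: (0,0) -> (0,11) [heading=90, draw]
LT 45: heading 90 -> 135
RT 90: heading 135 -> 45
FD 1: (0,11) -> (0.707,11.707) [heading=45, draw]
Final: pos=(0.707,11.707), heading=45, 2 segment(s) drawn
Waypoints (3 total):
(0, 0)
(0, 11)
(0.707, 11.707)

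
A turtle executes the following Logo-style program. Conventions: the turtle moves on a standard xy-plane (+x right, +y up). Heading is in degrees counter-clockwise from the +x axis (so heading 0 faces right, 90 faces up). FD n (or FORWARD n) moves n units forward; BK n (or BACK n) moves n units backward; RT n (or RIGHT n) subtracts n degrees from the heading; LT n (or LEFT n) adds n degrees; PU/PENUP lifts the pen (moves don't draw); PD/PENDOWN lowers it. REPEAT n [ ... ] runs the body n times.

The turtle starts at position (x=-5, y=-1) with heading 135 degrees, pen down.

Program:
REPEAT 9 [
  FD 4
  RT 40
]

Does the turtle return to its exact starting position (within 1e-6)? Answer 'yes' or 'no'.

Answer: yes

Derivation:
Executing turtle program step by step:
Start: pos=(-5,-1), heading=135, pen down
REPEAT 9 [
  -- iteration 1/9 --
  FD 4: (-5,-1) -> (-7.828,1.828) [heading=135, draw]
  RT 40: heading 135 -> 95
  -- iteration 2/9 --
  FD 4: (-7.828,1.828) -> (-8.177,5.813) [heading=95, draw]
  RT 40: heading 95 -> 55
  -- iteration 3/9 --
  FD 4: (-8.177,5.813) -> (-5.883,9.09) [heading=55, draw]
  RT 40: heading 55 -> 15
  -- iteration 4/9 --
  FD 4: (-5.883,9.09) -> (-2.019,10.125) [heading=15, draw]
  RT 40: heading 15 -> 335
  -- iteration 5/9 --
  FD 4: (-2.019,10.125) -> (1.606,8.435) [heading=335, draw]
  RT 40: heading 335 -> 295
  -- iteration 6/9 --
  FD 4: (1.606,8.435) -> (3.297,4.809) [heading=295, draw]
  RT 40: heading 295 -> 255
  -- iteration 7/9 --
  FD 4: (3.297,4.809) -> (2.261,0.946) [heading=255, draw]
  RT 40: heading 255 -> 215
  -- iteration 8/9 --
  FD 4: (2.261,0.946) -> (-1.015,-1.349) [heading=215, draw]
  RT 40: heading 215 -> 175
  -- iteration 9/9 --
  FD 4: (-1.015,-1.349) -> (-5,-1) [heading=175, draw]
  RT 40: heading 175 -> 135
]
Final: pos=(-5,-1), heading=135, 9 segment(s) drawn

Start position: (-5, -1)
Final position: (-5, -1)
Distance = 0; < 1e-6 -> CLOSED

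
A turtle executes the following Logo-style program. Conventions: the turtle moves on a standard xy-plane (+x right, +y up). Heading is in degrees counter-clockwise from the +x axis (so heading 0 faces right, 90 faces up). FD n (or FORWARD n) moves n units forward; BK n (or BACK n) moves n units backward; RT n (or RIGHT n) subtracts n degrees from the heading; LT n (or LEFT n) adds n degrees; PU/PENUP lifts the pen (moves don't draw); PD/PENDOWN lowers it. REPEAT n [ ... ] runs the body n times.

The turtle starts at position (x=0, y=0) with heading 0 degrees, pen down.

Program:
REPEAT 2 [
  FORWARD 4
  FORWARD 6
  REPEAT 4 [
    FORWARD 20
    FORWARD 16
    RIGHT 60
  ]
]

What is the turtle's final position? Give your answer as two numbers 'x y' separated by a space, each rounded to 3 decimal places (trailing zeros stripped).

Answer: 59 -22.517

Derivation:
Executing turtle program step by step:
Start: pos=(0,0), heading=0, pen down
REPEAT 2 [
  -- iteration 1/2 --
  FD 4: (0,0) -> (4,0) [heading=0, draw]
  FD 6: (4,0) -> (10,0) [heading=0, draw]
  REPEAT 4 [
    -- iteration 1/4 --
    FD 20: (10,0) -> (30,0) [heading=0, draw]
    FD 16: (30,0) -> (46,0) [heading=0, draw]
    RT 60: heading 0 -> 300
    -- iteration 2/4 --
    FD 20: (46,0) -> (56,-17.321) [heading=300, draw]
    FD 16: (56,-17.321) -> (64,-31.177) [heading=300, draw]
    RT 60: heading 300 -> 240
    -- iteration 3/4 --
    FD 20: (64,-31.177) -> (54,-48.497) [heading=240, draw]
    FD 16: (54,-48.497) -> (46,-62.354) [heading=240, draw]
    RT 60: heading 240 -> 180
    -- iteration 4/4 --
    FD 20: (46,-62.354) -> (26,-62.354) [heading=180, draw]
    FD 16: (26,-62.354) -> (10,-62.354) [heading=180, draw]
    RT 60: heading 180 -> 120
  ]
  -- iteration 2/2 --
  FD 4: (10,-62.354) -> (8,-58.89) [heading=120, draw]
  FD 6: (8,-58.89) -> (5,-53.694) [heading=120, draw]
  REPEAT 4 [
    -- iteration 1/4 --
    FD 20: (5,-53.694) -> (-5,-36.373) [heading=120, draw]
    FD 16: (-5,-36.373) -> (-13,-22.517) [heading=120, draw]
    RT 60: heading 120 -> 60
    -- iteration 2/4 --
    FD 20: (-13,-22.517) -> (-3,-5.196) [heading=60, draw]
    FD 16: (-3,-5.196) -> (5,8.66) [heading=60, draw]
    RT 60: heading 60 -> 0
    -- iteration 3/4 --
    FD 20: (5,8.66) -> (25,8.66) [heading=0, draw]
    FD 16: (25,8.66) -> (41,8.66) [heading=0, draw]
    RT 60: heading 0 -> 300
    -- iteration 4/4 --
    FD 20: (41,8.66) -> (51,-8.66) [heading=300, draw]
    FD 16: (51,-8.66) -> (59,-22.517) [heading=300, draw]
    RT 60: heading 300 -> 240
  ]
]
Final: pos=(59,-22.517), heading=240, 20 segment(s) drawn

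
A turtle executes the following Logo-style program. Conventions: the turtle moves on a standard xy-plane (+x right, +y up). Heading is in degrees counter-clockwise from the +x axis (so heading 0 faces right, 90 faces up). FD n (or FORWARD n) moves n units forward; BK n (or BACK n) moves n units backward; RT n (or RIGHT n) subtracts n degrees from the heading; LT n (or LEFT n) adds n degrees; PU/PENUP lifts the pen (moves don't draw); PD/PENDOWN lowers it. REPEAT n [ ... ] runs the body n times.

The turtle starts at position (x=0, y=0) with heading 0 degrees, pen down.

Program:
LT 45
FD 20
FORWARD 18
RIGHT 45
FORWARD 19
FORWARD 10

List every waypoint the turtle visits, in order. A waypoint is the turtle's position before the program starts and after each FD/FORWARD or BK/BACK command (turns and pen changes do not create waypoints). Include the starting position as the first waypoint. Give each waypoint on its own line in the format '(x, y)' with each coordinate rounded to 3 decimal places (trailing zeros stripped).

Executing turtle program step by step:
Start: pos=(0,0), heading=0, pen down
LT 45: heading 0 -> 45
FD 20: (0,0) -> (14.142,14.142) [heading=45, draw]
FD 18: (14.142,14.142) -> (26.87,26.87) [heading=45, draw]
RT 45: heading 45 -> 0
FD 19: (26.87,26.87) -> (45.87,26.87) [heading=0, draw]
FD 10: (45.87,26.87) -> (55.87,26.87) [heading=0, draw]
Final: pos=(55.87,26.87), heading=0, 4 segment(s) drawn
Waypoints (5 total):
(0, 0)
(14.142, 14.142)
(26.87, 26.87)
(45.87, 26.87)
(55.87, 26.87)

Answer: (0, 0)
(14.142, 14.142)
(26.87, 26.87)
(45.87, 26.87)
(55.87, 26.87)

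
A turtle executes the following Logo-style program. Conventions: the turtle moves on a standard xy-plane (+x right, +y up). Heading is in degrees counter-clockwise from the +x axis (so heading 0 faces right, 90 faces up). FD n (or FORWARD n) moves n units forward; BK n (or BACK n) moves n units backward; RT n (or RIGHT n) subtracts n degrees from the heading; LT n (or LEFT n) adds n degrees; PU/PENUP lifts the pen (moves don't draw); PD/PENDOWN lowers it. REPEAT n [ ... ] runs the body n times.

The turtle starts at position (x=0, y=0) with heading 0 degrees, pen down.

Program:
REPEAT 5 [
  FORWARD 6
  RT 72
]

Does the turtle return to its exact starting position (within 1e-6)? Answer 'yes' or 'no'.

Executing turtle program step by step:
Start: pos=(0,0), heading=0, pen down
REPEAT 5 [
  -- iteration 1/5 --
  FD 6: (0,0) -> (6,0) [heading=0, draw]
  RT 72: heading 0 -> 288
  -- iteration 2/5 --
  FD 6: (6,0) -> (7.854,-5.706) [heading=288, draw]
  RT 72: heading 288 -> 216
  -- iteration 3/5 --
  FD 6: (7.854,-5.706) -> (3,-9.233) [heading=216, draw]
  RT 72: heading 216 -> 144
  -- iteration 4/5 --
  FD 6: (3,-9.233) -> (-1.854,-5.706) [heading=144, draw]
  RT 72: heading 144 -> 72
  -- iteration 5/5 --
  FD 6: (-1.854,-5.706) -> (0,0) [heading=72, draw]
  RT 72: heading 72 -> 0
]
Final: pos=(0,0), heading=0, 5 segment(s) drawn

Start position: (0, 0)
Final position: (0, 0)
Distance = 0; < 1e-6 -> CLOSED

Answer: yes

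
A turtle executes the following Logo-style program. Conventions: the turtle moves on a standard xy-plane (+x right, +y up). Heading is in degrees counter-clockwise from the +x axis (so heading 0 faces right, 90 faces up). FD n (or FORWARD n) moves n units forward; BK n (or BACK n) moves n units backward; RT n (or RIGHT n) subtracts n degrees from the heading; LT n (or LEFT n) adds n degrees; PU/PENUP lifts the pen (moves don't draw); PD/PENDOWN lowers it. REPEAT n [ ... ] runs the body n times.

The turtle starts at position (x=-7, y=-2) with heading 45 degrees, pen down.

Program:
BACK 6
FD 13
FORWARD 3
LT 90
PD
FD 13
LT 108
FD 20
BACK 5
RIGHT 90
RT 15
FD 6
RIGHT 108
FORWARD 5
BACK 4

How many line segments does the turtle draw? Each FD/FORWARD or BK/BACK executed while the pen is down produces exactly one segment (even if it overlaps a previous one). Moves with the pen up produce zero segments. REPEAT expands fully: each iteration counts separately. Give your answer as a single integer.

Executing turtle program step by step:
Start: pos=(-7,-2), heading=45, pen down
BK 6: (-7,-2) -> (-11.243,-6.243) [heading=45, draw]
FD 13: (-11.243,-6.243) -> (-2.05,2.95) [heading=45, draw]
FD 3: (-2.05,2.95) -> (0.071,5.071) [heading=45, draw]
LT 90: heading 45 -> 135
PD: pen down
FD 13: (0.071,5.071) -> (-9.121,14.263) [heading=135, draw]
LT 108: heading 135 -> 243
FD 20: (-9.121,14.263) -> (-18.201,-3.557) [heading=243, draw]
BK 5: (-18.201,-3.557) -> (-15.931,0.898) [heading=243, draw]
RT 90: heading 243 -> 153
RT 15: heading 153 -> 138
FD 6: (-15.931,0.898) -> (-20.39,4.913) [heading=138, draw]
RT 108: heading 138 -> 30
FD 5: (-20.39,4.913) -> (-16.06,7.413) [heading=30, draw]
BK 4: (-16.06,7.413) -> (-19.524,5.413) [heading=30, draw]
Final: pos=(-19.524,5.413), heading=30, 9 segment(s) drawn
Segments drawn: 9

Answer: 9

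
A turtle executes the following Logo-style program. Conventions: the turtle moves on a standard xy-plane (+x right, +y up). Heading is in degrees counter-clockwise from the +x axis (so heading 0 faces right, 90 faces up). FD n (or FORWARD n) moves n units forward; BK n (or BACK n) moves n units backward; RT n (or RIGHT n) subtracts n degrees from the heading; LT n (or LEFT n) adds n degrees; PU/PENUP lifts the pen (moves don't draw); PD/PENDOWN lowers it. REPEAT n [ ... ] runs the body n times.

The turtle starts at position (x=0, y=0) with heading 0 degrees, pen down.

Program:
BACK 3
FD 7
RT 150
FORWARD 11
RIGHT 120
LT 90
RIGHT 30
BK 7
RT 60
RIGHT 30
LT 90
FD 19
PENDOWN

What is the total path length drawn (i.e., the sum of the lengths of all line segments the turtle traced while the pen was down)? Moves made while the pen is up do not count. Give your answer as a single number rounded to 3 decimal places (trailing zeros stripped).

Executing turtle program step by step:
Start: pos=(0,0), heading=0, pen down
BK 3: (0,0) -> (-3,0) [heading=0, draw]
FD 7: (-3,0) -> (4,0) [heading=0, draw]
RT 150: heading 0 -> 210
FD 11: (4,0) -> (-5.526,-5.5) [heading=210, draw]
RT 120: heading 210 -> 90
LT 90: heading 90 -> 180
RT 30: heading 180 -> 150
BK 7: (-5.526,-5.5) -> (0.536,-9) [heading=150, draw]
RT 60: heading 150 -> 90
RT 30: heading 90 -> 60
LT 90: heading 60 -> 150
FD 19: (0.536,-9) -> (-15.919,0.5) [heading=150, draw]
PD: pen down
Final: pos=(-15.919,0.5), heading=150, 5 segment(s) drawn

Segment lengths:
  seg 1: (0,0) -> (-3,0), length = 3
  seg 2: (-3,0) -> (4,0), length = 7
  seg 3: (4,0) -> (-5.526,-5.5), length = 11
  seg 4: (-5.526,-5.5) -> (0.536,-9), length = 7
  seg 5: (0.536,-9) -> (-15.919,0.5), length = 19
Total = 47

Answer: 47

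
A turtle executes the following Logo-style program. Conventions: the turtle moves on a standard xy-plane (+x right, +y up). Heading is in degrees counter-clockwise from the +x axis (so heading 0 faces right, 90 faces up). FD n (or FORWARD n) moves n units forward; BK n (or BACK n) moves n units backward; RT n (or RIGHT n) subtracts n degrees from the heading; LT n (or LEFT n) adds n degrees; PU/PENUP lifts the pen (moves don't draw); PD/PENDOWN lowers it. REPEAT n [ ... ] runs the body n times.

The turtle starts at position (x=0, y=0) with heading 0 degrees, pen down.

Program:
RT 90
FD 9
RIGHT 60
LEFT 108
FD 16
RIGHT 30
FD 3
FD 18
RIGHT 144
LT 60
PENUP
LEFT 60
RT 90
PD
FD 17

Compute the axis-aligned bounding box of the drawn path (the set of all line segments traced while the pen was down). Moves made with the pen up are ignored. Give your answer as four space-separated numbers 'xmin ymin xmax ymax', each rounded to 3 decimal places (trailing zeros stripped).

Executing turtle program step by step:
Start: pos=(0,0), heading=0, pen down
RT 90: heading 0 -> 270
FD 9: (0,0) -> (0,-9) [heading=270, draw]
RT 60: heading 270 -> 210
LT 108: heading 210 -> 318
FD 16: (0,-9) -> (11.89,-19.706) [heading=318, draw]
RT 30: heading 318 -> 288
FD 3: (11.89,-19.706) -> (12.817,-22.559) [heading=288, draw]
FD 18: (12.817,-22.559) -> (18.38,-39.678) [heading=288, draw]
RT 144: heading 288 -> 144
LT 60: heading 144 -> 204
PU: pen up
LT 60: heading 204 -> 264
RT 90: heading 264 -> 174
PD: pen down
FD 17: (18.38,-39.678) -> (1.473,-37.901) [heading=174, draw]
Final: pos=(1.473,-37.901), heading=174, 5 segment(s) drawn

Segment endpoints: x in {0, 0, 1.473, 11.89, 12.817, 18.38}, y in {-39.678, -37.901, -22.559, -19.706, -9, 0}
xmin=0, ymin=-39.678, xmax=18.38, ymax=0

Answer: 0 -39.678 18.38 0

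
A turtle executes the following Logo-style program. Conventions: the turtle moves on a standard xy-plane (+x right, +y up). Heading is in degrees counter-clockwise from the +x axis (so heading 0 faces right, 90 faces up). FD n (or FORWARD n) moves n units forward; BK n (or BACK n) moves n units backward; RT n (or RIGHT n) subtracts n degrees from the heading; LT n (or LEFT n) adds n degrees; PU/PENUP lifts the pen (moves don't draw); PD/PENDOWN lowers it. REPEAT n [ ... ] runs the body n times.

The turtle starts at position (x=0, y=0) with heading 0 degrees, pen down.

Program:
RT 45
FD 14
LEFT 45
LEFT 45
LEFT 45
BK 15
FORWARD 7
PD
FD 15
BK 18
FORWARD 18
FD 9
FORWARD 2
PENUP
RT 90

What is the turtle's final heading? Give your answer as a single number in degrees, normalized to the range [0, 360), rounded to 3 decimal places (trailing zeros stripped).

Executing turtle program step by step:
Start: pos=(0,0), heading=0, pen down
RT 45: heading 0 -> 315
FD 14: (0,0) -> (9.899,-9.899) [heading=315, draw]
LT 45: heading 315 -> 0
LT 45: heading 0 -> 45
LT 45: heading 45 -> 90
BK 15: (9.899,-9.899) -> (9.899,-24.899) [heading=90, draw]
FD 7: (9.899,-24.899) -> (9.899,-17.899) [heading=90, draw]
PD: pen down
FD 15: (9.899,-17.899) -> (9.899,-2.899) [heading=90, draw]
BK 18: (9.899,-2.899) -> (9.899,-20.899) [heading=90, draw]
FD 18: (9.899,-20.899) -> (9.899,-2.899) [heading=90, draw]
FD 9: (9.899,-2.899) -> (9.899,6.101) [heading=90, draw]
FD 2: (9.899,6.101) -> (9.899,8.101) [heading=90, draw]
PU: pen up
RT 90: heading 90 -> 0
Final: pos=(9.899,8.101), heading=0, 8 segment(s) drawn

Answer: 0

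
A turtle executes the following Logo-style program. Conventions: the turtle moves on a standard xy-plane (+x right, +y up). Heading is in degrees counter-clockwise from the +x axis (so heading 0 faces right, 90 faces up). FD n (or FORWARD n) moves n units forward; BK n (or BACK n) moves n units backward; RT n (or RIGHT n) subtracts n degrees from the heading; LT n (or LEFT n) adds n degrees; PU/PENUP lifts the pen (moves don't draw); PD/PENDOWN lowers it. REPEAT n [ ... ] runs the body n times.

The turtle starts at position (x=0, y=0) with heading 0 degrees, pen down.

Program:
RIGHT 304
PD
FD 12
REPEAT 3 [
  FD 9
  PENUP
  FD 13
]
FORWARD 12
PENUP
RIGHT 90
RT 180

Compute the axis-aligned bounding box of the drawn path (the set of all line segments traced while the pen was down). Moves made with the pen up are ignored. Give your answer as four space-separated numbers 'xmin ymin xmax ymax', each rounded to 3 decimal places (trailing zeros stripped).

Executing turtle program step by step:
Start: pos=(0,0), heading=0, pen down
RT 304: heading 0 -> 56
PD: pen down
FD 12: (0,0) -> (6.71,9.948) [heading=56, draw]
REPEAT 3 [
  -- iteration 1/3 --
  FD 9: (6.71,9.948) -> (11.743,17.41) [heading=56, draw]
  PU: pen up
  FD 13: (11.743,17.41) -> (19.013,28.187) [heading=56, move]
  -- iteration 2/3 --
  FD 9: (19.013,28.187) -> (24.045,35.649) [heading=56, move]
  PU: pen up
  FD 13: (24.045,35.649) -> (31.315,46.426) [heading=56, move]
  -- iteration 3/3 --
  FD 9: (31.315,46.426) -> (36.348,53.887) [heading=56, move]
  PU: pen up
  FD 13: (36.348,53.887) -> (43.617,64.665) [heading=56, move]
]
FD 12: (43.617,64.665) -> (50.327,74.613) [heading=56, move]
PU: pen up
RT 90: heading 56 -> 326
RT 180: heading 326 -> 146
Final: pos=(50.327,74.613), heading=146, 2 segment(s) drawn

Segment endpoints: x in {0, 6.71, 11.743}, y in {0, 9.948, 17.41}
xmin=0, ymin=0, xmax=11.743, ymax=17.41

Answer: 0 0 11.743 17.41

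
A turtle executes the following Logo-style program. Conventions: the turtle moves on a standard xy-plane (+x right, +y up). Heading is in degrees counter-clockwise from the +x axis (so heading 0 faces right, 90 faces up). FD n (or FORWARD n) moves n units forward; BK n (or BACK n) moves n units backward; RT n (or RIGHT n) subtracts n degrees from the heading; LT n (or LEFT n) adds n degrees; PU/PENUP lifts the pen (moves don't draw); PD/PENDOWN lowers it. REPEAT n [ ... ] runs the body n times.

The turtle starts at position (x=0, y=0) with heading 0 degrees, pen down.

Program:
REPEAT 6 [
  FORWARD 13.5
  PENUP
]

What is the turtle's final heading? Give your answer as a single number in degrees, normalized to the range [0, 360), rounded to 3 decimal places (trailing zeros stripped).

Answer: 0

Derivation:
Executing turtle program step by step:
Start: pos=(0,0), heading=0, pen down
REPEAT 6 [
  -- iteration 1/6 --
  FD 13.5: (0,0) -> (13.5,0) [heading=0, draw]
  PU: pen up
  -- iteration 2/6 --
  FD 13.5: (13.5,0) -> (27,0) [heading=0, move]
  PU: pen up
  -- iteration 3/6 --
  FD 13.5: (27,0) -> (40.5,0) [heading=0, move]
  PU: pen up
  -- iteration 4/6 --
  FD 13.5: (40.5,0) -> (54,0) [heading=0, move]
  PU: pen up
  -- iteration 5/6 --
  FD 13.5: (54,0) -> (67.5,0) [heading=0, move]
  PU: pen up
  -- iteration 6/6 --
  FD 13.5: (67.5,0) -> (81,0) [heading=0, move]
  PU: pen up
]
Final: pos=(81,0), heading=0, 1 segment(s) drawn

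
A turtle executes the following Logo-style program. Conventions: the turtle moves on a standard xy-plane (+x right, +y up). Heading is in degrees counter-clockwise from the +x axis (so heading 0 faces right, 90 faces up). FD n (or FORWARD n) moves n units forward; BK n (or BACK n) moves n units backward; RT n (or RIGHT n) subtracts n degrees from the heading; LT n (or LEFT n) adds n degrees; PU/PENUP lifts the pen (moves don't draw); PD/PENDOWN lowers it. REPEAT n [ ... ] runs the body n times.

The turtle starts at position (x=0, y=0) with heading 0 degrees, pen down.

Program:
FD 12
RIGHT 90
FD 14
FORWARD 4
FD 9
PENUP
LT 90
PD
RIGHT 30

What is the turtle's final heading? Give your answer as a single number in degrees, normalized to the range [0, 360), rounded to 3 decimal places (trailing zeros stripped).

Executing turtle program step by step:
Start: pos=(0,0), heading=0, pen down
FD 12: (0,0) -> (12,0) [heading=0, draw]
RT 90: heading 0 -> 270
FD 14: (12,0) -> (12,-14) [heading=270, draw]
FD 4: (12,-14) -> (12,-18) [heading=270, draw]
FD 9: (12,-18) -> (12,-27) [heading=270, draw]
PU: pen up
LT 90: heading 270 -> 0
PD: pen down
RT 30: heading 0 -> 330
Final: pos=(12,-27), heading=330, 4 segment(s) drawn

Answer: 330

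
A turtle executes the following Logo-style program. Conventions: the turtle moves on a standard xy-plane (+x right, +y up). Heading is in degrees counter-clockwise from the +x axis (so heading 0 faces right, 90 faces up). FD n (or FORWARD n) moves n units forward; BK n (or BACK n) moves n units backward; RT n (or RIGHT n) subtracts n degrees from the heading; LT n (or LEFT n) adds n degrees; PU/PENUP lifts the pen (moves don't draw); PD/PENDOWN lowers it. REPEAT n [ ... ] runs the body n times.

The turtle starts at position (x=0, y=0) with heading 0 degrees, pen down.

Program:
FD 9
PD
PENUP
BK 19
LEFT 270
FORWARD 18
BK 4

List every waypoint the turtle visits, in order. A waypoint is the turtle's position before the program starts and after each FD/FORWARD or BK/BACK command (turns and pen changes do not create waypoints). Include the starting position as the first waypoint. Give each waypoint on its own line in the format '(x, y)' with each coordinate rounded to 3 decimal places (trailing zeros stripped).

Answer: (0, 0)
(9, 0)
(-10, 0)
(-10, -18)
(-10, -14)

Derivation:
Executing turtle program step by step:
Start: pos=(0,0), heading=0, pen down
FD 9: (0,0) -> (9,0) [heading=0, draw]
PD: pen down
PU: pen up
BK 19: (9,0) -> (-10,0) [heading=0, move]
LT 270: heading 0 -> 270
FD 18: (-10,0) -> (-10,-18) [heading=270, move]
BK 4: (-10,-18) -> (-10,-14) [heading=270, move]
Final: pos=(-10,-14), heading=270, 1 segment(s) drawn
Waypoints (5 total):
(0, 0)
(9, 0)
(-10, 0)
(-10, -18)
(-10, -14)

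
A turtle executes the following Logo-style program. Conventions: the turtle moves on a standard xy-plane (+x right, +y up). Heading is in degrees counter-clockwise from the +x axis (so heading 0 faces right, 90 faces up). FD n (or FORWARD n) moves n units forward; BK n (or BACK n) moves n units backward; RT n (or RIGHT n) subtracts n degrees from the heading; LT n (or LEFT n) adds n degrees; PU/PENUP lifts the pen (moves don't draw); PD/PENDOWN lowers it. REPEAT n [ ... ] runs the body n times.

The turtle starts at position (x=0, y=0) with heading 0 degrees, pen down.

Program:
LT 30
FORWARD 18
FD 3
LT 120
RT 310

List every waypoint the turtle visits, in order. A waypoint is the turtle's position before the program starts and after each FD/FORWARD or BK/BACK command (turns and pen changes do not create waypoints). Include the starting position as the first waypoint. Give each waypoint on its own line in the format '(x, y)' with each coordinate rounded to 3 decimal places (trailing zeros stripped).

Executing turtle program step by step:
Start: pos=(0,0), heading=0, pen down
LT 30: heading 0 -> 30
FD 18: (0,0) -> (15.588,9) [heading=30, draw]
FD 3: (15.588,9) -> (18.187,10.5) [heading=30, draw]
LT 120: heading 30 -> 150
RT 310: heading 150 -> 200
Final: pos=(18.187,10.5), heading=200, 2 segment(s) drawn
Waypoints (3 total):
(0, 0)
(15.588, 9)
(18.187, 10.5)

Answer: (0, 0)
(15.588, 9)
(18.187, 10.5)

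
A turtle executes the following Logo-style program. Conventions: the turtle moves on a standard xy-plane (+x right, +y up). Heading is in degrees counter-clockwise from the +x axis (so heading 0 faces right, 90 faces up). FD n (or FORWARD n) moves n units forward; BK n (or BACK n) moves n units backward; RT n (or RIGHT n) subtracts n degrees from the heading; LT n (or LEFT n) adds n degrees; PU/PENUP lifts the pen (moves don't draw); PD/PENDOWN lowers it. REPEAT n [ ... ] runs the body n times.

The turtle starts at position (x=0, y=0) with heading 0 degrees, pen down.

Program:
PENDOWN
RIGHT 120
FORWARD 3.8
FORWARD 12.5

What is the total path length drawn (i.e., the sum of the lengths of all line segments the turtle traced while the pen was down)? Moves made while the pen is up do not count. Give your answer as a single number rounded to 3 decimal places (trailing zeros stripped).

Executing turtle program step by step:
Start: pos=(0,0), heading=0, pen down
PD: pen down
RT 120: heading 0 -> 240
FD 3.8: (0,0) -> (-1.9,-3.291) [heading=240, draw]
FD 12.5: (-1.9,-3.291) -> (-8.15,-14.116) [heading=240, draw]
Final: pos=(-8.15,-14.116), heading=240, 2 segment(s) drawn

Segment lengths:
  seg 1: (0,0) -> (-1.9,-3.291), length = 3.8
  seg 2: (-1.9,-3.291) -> (-8.15,-14.116), length = 12.5
Total = 16.3

Answer: 16.3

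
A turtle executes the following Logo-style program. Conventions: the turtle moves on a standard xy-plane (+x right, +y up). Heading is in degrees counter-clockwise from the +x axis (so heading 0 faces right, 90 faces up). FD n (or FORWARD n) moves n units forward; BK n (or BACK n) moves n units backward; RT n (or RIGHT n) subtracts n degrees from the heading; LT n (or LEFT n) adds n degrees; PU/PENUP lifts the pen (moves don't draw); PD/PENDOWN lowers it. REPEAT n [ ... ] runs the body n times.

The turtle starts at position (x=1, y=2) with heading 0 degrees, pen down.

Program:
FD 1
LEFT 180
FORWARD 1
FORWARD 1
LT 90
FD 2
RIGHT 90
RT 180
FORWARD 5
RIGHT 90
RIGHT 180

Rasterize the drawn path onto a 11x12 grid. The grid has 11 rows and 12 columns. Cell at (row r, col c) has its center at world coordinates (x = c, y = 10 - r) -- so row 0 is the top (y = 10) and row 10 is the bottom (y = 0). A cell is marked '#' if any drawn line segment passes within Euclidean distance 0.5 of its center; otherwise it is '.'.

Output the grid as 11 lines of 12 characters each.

Segment 0: (1,2) -> (2,2)
Segment 1: (2,2) -> (1,2)
Segment 2: (1,2) -> (0,2)
Segment 3: (0,2) -> (-0,0)
Segment 4: (-0,0) -> (5,0)

Answer: ............
............
............
............
............
............
............
............
###.........
#...........
######......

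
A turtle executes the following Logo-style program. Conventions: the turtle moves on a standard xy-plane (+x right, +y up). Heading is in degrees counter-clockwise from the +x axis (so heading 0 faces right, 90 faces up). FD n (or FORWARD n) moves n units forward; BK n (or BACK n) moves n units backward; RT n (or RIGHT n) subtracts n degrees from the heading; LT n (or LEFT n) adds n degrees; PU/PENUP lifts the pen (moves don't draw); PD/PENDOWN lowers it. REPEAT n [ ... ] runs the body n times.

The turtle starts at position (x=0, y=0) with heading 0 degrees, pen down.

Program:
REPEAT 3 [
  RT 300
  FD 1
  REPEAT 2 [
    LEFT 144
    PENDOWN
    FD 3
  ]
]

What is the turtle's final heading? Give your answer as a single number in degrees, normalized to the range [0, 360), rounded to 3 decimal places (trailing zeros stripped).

Executing turtle program step by step:
Start: pos=(0,0), heading=0, pen down
REPEAT 3 [
  -- iteration 1/3 --
  RT 300: heading 0 -> 60
  FD 1: (0,0) -> (0.5,0.866) [heading=60, draw]
  REPEAT 2 [
    -- iteration 1/2 --
    LT 144: heading 60 -> 204
    PD: pen down
    FD 3: (0.5,0.866) -> (-2.241,-0.354) [heading=204, draw]
    -- iteration 2/2 --
    LT 144: heading 204 -> 348
    PD: pen down
    FD 3: (-2.241,-0.354) -> (0.694,-0.978) [heading=348, draw]
  ]
  -- iteration 2/3 --
  RT 300: heading 348 -> 48
  FD 1: (0.694,-0.978) -> (1.363,-0.235) [heading=48, draw]
  REPEAT 2 [
    -- iteration 1/2 --
    LT 144: heading 48 -> 192
    PD: pen down
    FD 3: (1.363,-0.235) -> (-1.572,-0.859) [heading=192, draw]
    -- iteration 2/2 --
    LT 144: heading 192 -> 336
    PD: pen down
    FD 3: (-1.572,-0.859) -> (1.169,-2.079) [heading=336, draw]
  ]
  -- iteration 3/3 --
  RT 300: heading 336 -> 36
  FD 1: (1.169,-2.079) -> (1.978,-1.491) [heading=36, draw]
  REPEAT 2 [
    -- iteration 1/2 --
    LT 144: heading 36 -> 180
    PD: pen down
    FD 3: (1.978,-1.491) -> (-1.022,-1.491) [heading=180, draw]
    -- iteration 2/2 --
    LT 144: heading 180 -> 324
    PD: pen down
    FD 3: (-1.022,-1.491) -> (1.405,-3.254) [heading=324, draw]
  ]
]
Final: pos=(1.405,-3.254), heading=324, 9 segment(s) drawn

Answer: 324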